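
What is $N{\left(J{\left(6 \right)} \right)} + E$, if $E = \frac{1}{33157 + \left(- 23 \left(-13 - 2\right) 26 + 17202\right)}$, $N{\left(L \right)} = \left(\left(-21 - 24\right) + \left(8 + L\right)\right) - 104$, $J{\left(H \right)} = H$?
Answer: $- \frac{8009414}{59329} \approx -135.0$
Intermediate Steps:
$N{\left(L \right)} = -141 + L$ ($N{\left(L \right)} = \left(-45 + \left(8 + L\right)\right) - 104 = \left(-37 + L\right) - 104 = -141 + L$)
$E = \frac{1}{59329}$ ($E = \frac{1}{33157 + \left(\left(-23\right) \left(-15\right) 26 + 17202\right)} = \frac{1}{33157 + \left(345 \cdot 26 + 17202\right)} = \frac{1}{33157 + \left(8970 + 17202\right)} = \frac{1}{33157 + 26172} = \frac{1}{59329} \approx 1.6855 \cdot 10^{-5}$)
$N{\left(J{\left(6 \right)} \right)} + E = \left(-141 + 6\right) + \frac{1}{59329} = -135 + \frac{1}{59329} = - \frac{8009414}{59329}$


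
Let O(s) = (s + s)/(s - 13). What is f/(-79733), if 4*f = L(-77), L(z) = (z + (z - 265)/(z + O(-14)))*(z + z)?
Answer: -1635623/46723538 ≈ -0.035006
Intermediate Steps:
O(s) = 2*s/(-13 + s) (O(s) = (2*s)/(-13 + s) = 2*s/(-13 + s))
L(z) = 2*z*(z + (-265 + z)/(28/27 + z)) (L(z) = (z + (z - 265)/(z + 2*(-14)/(-13 - 14)))*(z + z) = (z + (-265 + z)/(z + 2*(-14)/(-27)))*(2*z) = (z + (-265 + z)/(z + 2*(-14)*(-1/27)))*(2*z) = (z + (-265 + z)/(z + 28/27))*(2*z) = (z + (-265 + z)/(28/27 + z))*(2*z) = 2*z*(z + (-265 + z)/(28/27 + z)))
f = 1635623/586 (f = (2*(-77)*(-7155 + 27*(-77)² + 55*(-77))/(28 + 27*(-77)))/4 = (2*(-77)*(-7155 + 27*5929 - 4235)/(28 - 2079))/4 = (2*(-77)*(-7155 + 160083 - 4235)/(-2051))/4 = (2*(-77)*(-1/2051)*148693)/4 = (¼)*(3271246/293) = 1635623/586 ≈ 2791.2)
f/(-79733) = (1635623/586)/(-79733) = (1635623/586)*(-1/79733) = -1635623/46723538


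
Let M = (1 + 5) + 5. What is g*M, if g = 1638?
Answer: 18018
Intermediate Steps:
M = 11 (M = 6 + 5 = 11)
g*M = 1638*11 = 18018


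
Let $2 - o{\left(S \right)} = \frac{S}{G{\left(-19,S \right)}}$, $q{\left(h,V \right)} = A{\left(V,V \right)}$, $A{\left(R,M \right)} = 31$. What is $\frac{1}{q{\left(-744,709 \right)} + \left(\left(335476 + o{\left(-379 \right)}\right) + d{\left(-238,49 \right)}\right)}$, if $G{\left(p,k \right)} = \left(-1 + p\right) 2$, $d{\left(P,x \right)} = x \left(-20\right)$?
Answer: $\frac{40}{13380781} \approx 2.9894 \cdot 10^{-6}$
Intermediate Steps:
$d{\left(P,x \right)} = - 20 x$
$G{\left(p,k \right)} = -2 + 2 p$
$q{\left(h,V \right)} = 31$
$o{\left(S \right)} = 2 + \frac{S}{40}$ ($o{\left(S \right)} = 2 - \frac{S}{-2 + 2 \left(-19\right)} = 2 - \frac{S}{-2 - 38} = 2 - \frac{S}{-40} = 2 - S \left(- \frac{1}{40}\right) = 2 - - \frac{S}{40} = 2 + \frac{S}{40}$)
$\frac{1}{q{\left(-744,709 \right)} + \left(\left(335476 + o{\left(-379 \right)}\right) + d{\left(-238,49 \right)}\right)} = \frac{1}{31 + \left(\left(335476 + \left(2 + \frac{1}{40} \left(-379\right)\right)\right) - 980\right)} = \frac{1}{31 + \left(\left(335476 + \left(2 - \frac{379}{40}\right)\right) - 980\right)} = \frac{1}{31 + \left(\left(335476 - \frac{299}{40}\right) - 980\right)} = \frac{1}{31 + \left(\frac{13418741}{40} - 980\right)} = \frac{1}{31 + \frac{13379541}{40}} = \frac{1}{\frac{13380781}{40}} = \frac{40}{13380781}$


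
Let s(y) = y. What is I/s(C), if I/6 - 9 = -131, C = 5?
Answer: -732/5 ≈ -146.40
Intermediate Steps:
I = -732 (I = 54 + 6*(-131) = 54 - 786 = -732)
I/s(C) = -732/5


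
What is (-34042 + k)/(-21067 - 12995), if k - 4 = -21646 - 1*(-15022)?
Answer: 6777/5677 ≈ 1.1938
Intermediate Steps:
k = -6620 (k = 4 + (-21646 - 1*(-15022)) = 4 + (-21646 + 15022) = 4 - 6624 = -6620)
(-34042 + k)/(-21067 - 12995) = (-34042 - 6620)/(-21067 - 12995) = -40662/(-34062) = -40662*(-1/34062) = 6777/5677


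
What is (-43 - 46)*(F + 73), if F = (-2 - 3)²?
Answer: -8722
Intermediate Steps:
F = 25 (F = (-5)² = 25)
(-43 - 46)*(F + 73) = (-43 - 46)*(25 + 73) = -89*98 = -8722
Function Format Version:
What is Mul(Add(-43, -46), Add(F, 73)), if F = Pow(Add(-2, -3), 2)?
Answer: -8722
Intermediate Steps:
F = 25 (F = Pow(-5, 2) = 25)
Mul(Add(-43, -46), Add(F, 73)) = Mul(Add(-43, -46), Add(25, 73)) = Mul(-89, 98) = -8722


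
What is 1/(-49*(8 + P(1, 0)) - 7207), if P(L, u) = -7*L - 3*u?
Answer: -1/7256 ≈ -0.00013782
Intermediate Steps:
1/(-49*(8 + P(1, 0)) - 7207) = 1/(-49*(8 + (-7*1 - 3*0)) - 7207) = 1/(-49*(8 + (-7 + 0)) - 7207) = 1/(-49*(8 - 7) - 7207) = 1/(-49*1 - 7207) = 1/(-49 - 7207) = 1/(-7256) = -1/7256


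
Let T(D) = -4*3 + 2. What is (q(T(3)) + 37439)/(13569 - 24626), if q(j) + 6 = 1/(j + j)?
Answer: -748659/221140 ≈ -3.3855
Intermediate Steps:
T(D) = -10 (T(D) = -12 + 2 = -10)
q(j) = -6 + 1/(2*j) (q(j) = -6 + 1/(j + j) = -6 + 1/(2*j))
(q(T(3)) + 37439)/(13569 - 24626) = ((-6 + (1/2)/(-10)) + 37439)/(13569 - 24626) = ((-6 + (1/2)*(-1/10)) + 37439)/(-11057) = ((-6 - 1/20) + 37439)*(-1/11057) = (-121/20 + 37439)*(-1/11057) = (748659/20)*(-1/11057) = -748659/221140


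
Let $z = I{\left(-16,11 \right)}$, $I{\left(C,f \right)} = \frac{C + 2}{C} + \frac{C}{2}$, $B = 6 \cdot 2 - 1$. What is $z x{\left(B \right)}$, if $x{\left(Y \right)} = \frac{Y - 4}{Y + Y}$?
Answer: $- \frac{399}{176} \approx -2.267$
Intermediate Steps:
$B = 11$ ($B = 12 - 1 = 11$)
$I{\left(C,f \right)} = \frac{C}{2} + \frac{2 + C}{C}$ ($I{\left(C,f \right)} = \frac{2 + C}{C} + C \frac{1}{2} = \frac{2 + C}{C} + \frac{C}{2} = \frac{C}{2} + \frac{2 + C}{C}$)
$x{\left(Y \right)} = \frac{-4 + Y}{2 Y}$
$z = - \frac{57}{8}$ ($z = 1 + \frac{1}{2} \left(-16\right) + \frac{2}{-16} = 1 - 8 + 2 \left(- \frac{1}{16}\right) = 1 - 8 - \frac{1}{8} = - \frac{57}{8} \approx -7.125$)
$z x{\left(B \right)} = - \frac{57 \frac{-4 + 11}{2 \cdot 11}}{8} = - \frac{57 \cdot \frac{1}{2} \cdot \frac{1}{11} \cdot 7}{8} = \left(- \frac{57}{8}\right) \frac{7}{22} = - \frac{399}{176}$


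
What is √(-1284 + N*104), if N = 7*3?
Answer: 30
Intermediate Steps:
N = 21
√(-1284 + N*104) = √(-1284 + 21*104) = √(-1284 + 2184) = √900 = 30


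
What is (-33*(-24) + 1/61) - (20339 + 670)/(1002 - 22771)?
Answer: 1053007246/1327909 ≈ 792.98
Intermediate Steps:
(-33*(-24) + 1/61) - (20339 + 670)/(1002 - 22771) = (792 + 1/61) - 21009/(-21769) = 48313/61 - 21009*(-1)/21769 = 48313/61 - 1*(-21009/21769) = 48313/61 + 21009/21769 = 1053007246/1327909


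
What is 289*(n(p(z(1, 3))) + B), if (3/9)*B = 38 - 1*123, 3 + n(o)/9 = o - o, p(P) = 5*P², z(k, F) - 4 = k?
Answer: -81498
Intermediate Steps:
z(k, F) = 4 + k
n(o) = -27 (n(o) = -27 + 9*(o - o) = -27 + 9*0 = -27 + 0 = -27)
B = -255 (B = 3*(38 - 1*123) = 3*(38 - 123) = 3*(-85) = -255)
289*(n(p(z(1, 3))) + B) = 289*(-27 - 255) = 289*(-282) = -81498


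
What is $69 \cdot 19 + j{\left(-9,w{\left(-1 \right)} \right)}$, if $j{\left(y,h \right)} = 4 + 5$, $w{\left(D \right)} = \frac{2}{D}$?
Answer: $1320$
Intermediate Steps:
$j{\left(y,h \right)} = 9$
$69 \cdot 19 + j{\left(-9,w{\left(-1 \right)} \right)} = 69 \cdot 19 + 9 = 1311 + 9 = 1320$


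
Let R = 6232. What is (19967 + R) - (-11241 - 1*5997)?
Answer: 43437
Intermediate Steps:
(19967 + R) - (-11241 - 1*5997) = (19967 + 6232) - (-11241 - 1*5997) = 26199 - (-11241 - 5997) = 26199 - 1*(-17238) = 26199 + 17238 = 43437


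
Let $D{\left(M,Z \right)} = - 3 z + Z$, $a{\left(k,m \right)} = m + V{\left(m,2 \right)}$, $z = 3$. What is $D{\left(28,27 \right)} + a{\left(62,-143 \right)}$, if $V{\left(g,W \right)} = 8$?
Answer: $-117$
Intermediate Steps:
$a{\left(k,m \right)} = 8 + m$ ($a{\left(k,m \right)} = m + 8 = 8 + m$)
$D{\left(M,Z \right)} = -9 + Z$ ($D{\left(M,Z \right)} = \left(-3\right) 3 + Z = -9 + Z$)
$D{\left(28,27 \right)} + a{\left(62,-143 \right)} = \left(-9 + 27\right) + \left(8 - 143\right) = 18 - 135 = -117$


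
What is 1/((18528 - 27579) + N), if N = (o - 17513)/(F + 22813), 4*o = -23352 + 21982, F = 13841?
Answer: -1788/16184059 ≈ -0.00011048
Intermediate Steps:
o = -685/2 (o = (-23352 + 21982)/4 = (¼)*(-1370) = -685/2 ≈ -342.50)
N = -871/1788 (N = (-685/2 - 17513)/(13841 + 22813) = -35711/2/36654 = -35711/2*1/36654 = -871/1788 ≈ -0.48714)
1/((18528 - 27579) + N) = 1/((18528 - 27579) - 871/1788) = 1/(-9051 - 871/1788) = 1/(-16184059/1788) = -1788/16184059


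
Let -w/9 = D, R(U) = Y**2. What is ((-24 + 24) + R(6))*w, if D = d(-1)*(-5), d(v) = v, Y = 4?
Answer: -720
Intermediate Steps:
R(U) = 16 (R(U) = 4**2 = 16)
D = 5 (D = -1*(-5) = 5)
w = -45 (w = -9*5 = -45)
((-24 + 24) + R(6))*w = ((-24 + 24) + 16)*(-45) = (0 + 16)*(-45) = 16*(-45) = -720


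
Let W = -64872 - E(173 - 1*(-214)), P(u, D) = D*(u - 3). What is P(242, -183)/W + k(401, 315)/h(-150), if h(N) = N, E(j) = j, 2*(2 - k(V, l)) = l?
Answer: 3712961/2175300 ≈ 1.7069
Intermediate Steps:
k(V, l) = 2 - l/2
P(u, D) = D*(-3 + u)
W = -65259 (W = -64872 - (173 - 1*(-214)) = -64872 - (173 + 214) = -64872 - 1*387 = -64872 - 387 = -65259)
P(242, -183)/W + k(401, 315)/h(-150) = -183*(-3 + 242)/(-65259) + (2 - ½*315)/(-150) = -183*239*(-1/65259) + (2 - 315/2)*(-1/150) = -43737*(-1/65259) - 311/2*(-1/150) = 14579/21753 + 311/300 = 3712961/2175300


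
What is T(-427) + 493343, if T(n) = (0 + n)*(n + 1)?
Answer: 675245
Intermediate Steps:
T(n) = n*(1 + n)
T(-427) + 493343 = -427*(1 - 427) + 493343 = -427*(-426) + 493343 = 181902 + 493343 = 675245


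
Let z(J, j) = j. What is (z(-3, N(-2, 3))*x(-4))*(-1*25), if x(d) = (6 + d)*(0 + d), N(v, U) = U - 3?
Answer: 0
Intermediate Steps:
N(v, U) = -3 + U
x(d) = d*(6 + d) (x(d) = (6 + d)*d = d*(6 + d))
(z(-3, N(-2, 3))*x(-4))*(-1*25) = ((-3 + 3)*(-4*(6 - 4)))*(-1*25) = (0*(-4*2))*(-25) = (0*(-8))*(-25) = 0*(-25) = 0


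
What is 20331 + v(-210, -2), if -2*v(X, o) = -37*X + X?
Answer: 16551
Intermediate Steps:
v(X, o) = 18*X (v(X, o) = -(-37*X + X)/2 = -(-18)*X = 18*X)
20331 + v(-210, -2) = 20331 + 18*(-210) = 20331 - 3780 = 16551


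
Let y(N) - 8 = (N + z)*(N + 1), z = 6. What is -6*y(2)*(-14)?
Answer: 2688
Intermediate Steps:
y(N) = 8 + (1 + N)*(6 + N) (y(N) = 8 + (N + 6)*(N + 1) = 8 + (6 + N)*(1 + N) = 8 + (1 + N)*(6 + N))
-6*y(2)*(-14) = -6*(14 + 2² + 7*2)*(-14) = -6*(14 + 4 + 14)*(-14) = -6*32*(-14) = -192*(-14) = 2688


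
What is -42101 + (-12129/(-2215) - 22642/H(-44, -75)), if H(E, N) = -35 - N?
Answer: -377981547/8860 ≈ -42662.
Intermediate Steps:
-42101 + (-12129/(-2215) - 22642/H(-44, -75)) = -42101 + (-12129/(-2215) - 22642/(-35 - 1*(-75))) = -42101 + (-12129*(-1/2215) - 22642/(-35 + 75)) = -42101 + (12129/2215 - 22642/40) = -42101 + (12129/2215 - 22642*1/40) = -42101 + (12129/2215 - 11321/20) = -42101 - 4966687/8860 = -377981547/8860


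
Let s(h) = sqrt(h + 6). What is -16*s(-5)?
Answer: -16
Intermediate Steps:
s(h) = sqrt(6 + h)
-16*s(-5) = -16*sqrt(6 - 5) = -16*sqrt(1) = -16*1 = -16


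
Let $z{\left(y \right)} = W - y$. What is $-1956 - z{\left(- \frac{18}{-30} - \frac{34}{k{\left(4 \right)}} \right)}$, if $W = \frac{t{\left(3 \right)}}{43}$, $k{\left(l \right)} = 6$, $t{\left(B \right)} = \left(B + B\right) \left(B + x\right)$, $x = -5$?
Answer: $- \frac{1264708}{645} \approx -1960.8$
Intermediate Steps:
$t{\left(B \right)} = 2 B \left(-5 + B\right)$ ($t{\left(B \right)} = \left(B + B\right) \left(B - 5\right) = 2 B \left(-5 + B\right)$)
$W = - \frac{12}{43}$ ($W = \frac{2 \cdot 3 \left(-5 + 3\right)}{43} = 2 \cdot 3 \left(-2\right) \frac{1}{43} = \left(-12\right) \frac{1}{43} = - \frac{12}{43} \approx -0.27907$)
$z{\left(y \right)} = - \frac{12}{43} - y$
$-1956 - z{\left(- \frac{18}{-30} - \frac{34}{k{\left(4 \right)}} \right)} = -1956 - \left(- \frac{12}{43} - \left(- \frac{18}{-30} - \frac{34}{6}\right)\right) = -1956 - \left(- \frac{12}{43} - \left(\left(-18\right) \left(- \frac{1}{30}\right) - \frac{17}{3}\right)\right) = -1956 - \left(- \frac{12}{43} - \left(\frac{3}{5} - \frac{17}{3}\right)\right) = -1956 - \left(- \frac{12}{43} - - \frac{76}{15}\right) = -1956 - \left(- \frac{12}{43} + \frac{76}{15}\right) = -1956 - \frac{3088}{645} = - \frac{1264708}{645}$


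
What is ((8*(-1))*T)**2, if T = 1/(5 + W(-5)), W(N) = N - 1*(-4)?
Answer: 4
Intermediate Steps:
W(N) = 4 + N (W(N) = N + 4 = 4 + N)
T = 1/4 (T = 1/(5 + (4 - 5)) = 1/(5 - 1) = 1/4 ≈ 0.25000)
((8*(-1))*T)**2 = ((8*(-1))*(1/4))**2 = (-8*1/4)**2 = (-2)**2 = 4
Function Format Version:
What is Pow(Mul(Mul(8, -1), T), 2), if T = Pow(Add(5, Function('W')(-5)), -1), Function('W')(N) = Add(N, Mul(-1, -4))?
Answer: 4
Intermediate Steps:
Function('W')(N) = Add(4, N) (Function('W')(N) = Add(N, 4) = Add(4, N))
T = Rational(1, 4) (T = Pow(Add(5, Add(4, -5)), -1) = Pow(Add(5, -1), -1) = Pow(4, -1) = Rational(1, 4) ≈ 0.25000)
Pow(Mul(Mul(8, -1), T), 2) = Pow(Mul(Mul(8, -1), Rational(1, 4)), 2) = Pow(Mul(-8, Rational(1, 4)), 2) = Pow(-2, 2) = 4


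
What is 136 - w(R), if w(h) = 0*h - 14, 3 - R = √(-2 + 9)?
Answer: 150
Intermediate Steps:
R = 3 - √7 (R = 3 - √(-2 + 9) = 3 - √7 ≈ 0.35425)
w(h) = -14 (w(h) = 0 - 14 = -14)
136 - w(R) = 136 - 1*(-14) = 136 + 14 = 150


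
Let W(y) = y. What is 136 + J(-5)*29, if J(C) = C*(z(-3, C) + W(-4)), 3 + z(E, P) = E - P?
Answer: 861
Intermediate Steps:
z(E, P) = -3 + E - P (z(E, P) = -3 + (E - P) = -3 + E - P)
J(C) = C*(-10 - C) (J(C) = C*((-3 - 3 - C) - 4) = C*((-6 - C) - 4) = C*(-10 - C))
136 + J(-5)*29 = 136 - 1*(-5)*(10 - 5)*29 = 136 - 1*(-5)*5*29 = 136 + 25*29 = 136 + 725 = 861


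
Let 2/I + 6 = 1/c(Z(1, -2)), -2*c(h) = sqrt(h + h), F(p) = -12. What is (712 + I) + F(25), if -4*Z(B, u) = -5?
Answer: 30085/43 + sqrt(10)/43 ≈ 699.72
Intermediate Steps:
Z(B, u) = 5/4 (Z(B, u) = -1/4*(-5) = 5/4)
c(h) = -sqrt(2)*sqrt(h)/2 (c(h) = -sqrt(h + h)/2 = -sqrt(2)*sqrt(h)/2)
I = 2/(-6 - 2*sqrt(10)/5) (I = 2/(-6 + 1/(-sqrt(2)*sqrt(5/4)/2)) = 2/(-6 + 1/(-sqrt(2)*sqrt(5)/2/2)) = 2/(-6 + 1/(-sqrt(10)/4)) = 2/(-6 - 2*sqrt(10)/5) ≈ -0.27530)
(712 + I) + F(25) = (712 + (-15/43 + sqrt(10)/43)) - 12 = (30601/43 + sqrt(10)/43) - 12 = 30085/43 + sqrt(10)/43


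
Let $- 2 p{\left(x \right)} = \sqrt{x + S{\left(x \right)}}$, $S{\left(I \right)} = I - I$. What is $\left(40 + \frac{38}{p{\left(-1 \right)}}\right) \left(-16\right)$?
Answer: $-640 - 1216 i \approx -640.0 - 1216.0 i$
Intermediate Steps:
$S{\left(I \right)} = 0$
$p{\left(x \right)} = - \frac{\sqrt{x}}{2}$ ($p{\left(x \right)} = - \frac{\sqrt{x + 0}}{2} = - \frac{\sqrt{x}}{2}$)
$\left(40 + \frac{38}{p{\left(-1 \right)}}\right) \left(-16\right) = \left(40 + \frac{38}{\left(- \frac{1}{2}\right) \sqrt{-1}}\right) \left(-16\right) = \left(40 + \frac{38}{\left(- \frac{1}{2}\right) i}\right) \left(-16\right) = \left(40 + 38 \cdot 2 i\right) \left(-16\right) = \left(40 + 76 i\right) \left(-16\right) = -640 - 1216 i$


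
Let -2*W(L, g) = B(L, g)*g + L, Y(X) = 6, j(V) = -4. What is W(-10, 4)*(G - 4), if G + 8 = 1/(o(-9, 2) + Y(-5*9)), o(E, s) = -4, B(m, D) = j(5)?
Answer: -299/2 ≈ -149.50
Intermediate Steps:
B(m, D) = -4
W(L, g) = 2*g - L/2 (W(L, g) = -(-4*g + L)/2 = -(L - 4*g)/2 = 2*g - L/2)
G = -15/2 (G = -8 + 1/(-4 + 6) = -8 + 1/2 = -8 + ½ = -15/2 ≈ -7.5000)
W(-10, 4)*(G - 4) = (2*4 - ½*(-10))*(-15/2 - 4) = (8 + 5)*(-23/2) = 13*(-23/2) = -299/2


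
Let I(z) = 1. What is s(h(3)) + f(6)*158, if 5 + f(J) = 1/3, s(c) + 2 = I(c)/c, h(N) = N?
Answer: -739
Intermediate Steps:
s(c) = -2 + 1/c
f(J) = -14/3 (f(J) = -5 + 1/3 = -14/3)
s(h(3)) + f(6)*158 = (-2 + 1/3) - 14/3*158 = (-2 + 1/3) - 2212/3 = -5/3 - 2212/3 = -739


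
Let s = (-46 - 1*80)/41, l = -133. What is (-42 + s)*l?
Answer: 245784/41 ≈ 5994.7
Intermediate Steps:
s = -126/41 (s = (-46 - 80)*(1/41) = -126*1/41 = -126/41 ≈ -3.0732)
(-42 + s)*l = (-42 - 126/41)*(-133) = -1848/41*(-133) = 245784/41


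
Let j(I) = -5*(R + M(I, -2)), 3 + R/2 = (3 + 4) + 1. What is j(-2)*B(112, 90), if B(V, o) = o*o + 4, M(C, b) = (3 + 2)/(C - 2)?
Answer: -354550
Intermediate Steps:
R = 10 (R = -6 + 2*((3 + 4) + 1) = -6 + 2*(7 + 1) = -6 + 2*8 = -6 + 16 = 10)
M(C, b) = 5/(-2 + C)
B(V, o) = 4 + o² (B(V, o) = o² + 4 = 4 + o²)
j(I) = -50 - 25/(-2 + I) (j(I) = -5*(10 + 5/(-2 + I)) = -50 - 25/(-2 + I))
j(-2)*B(112, 90) = (25*(3 - 2*(-2))/(-2 - 2))*(4 + 90²) = (25*(3 + 4)/(-4))*(4 + 8100) = (25*(-¼)*7)*8104 = -175/4*8104 = -354550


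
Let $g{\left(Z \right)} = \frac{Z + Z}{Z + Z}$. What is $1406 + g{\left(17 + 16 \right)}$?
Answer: $1407$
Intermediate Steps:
$g{\left(Z \right)} = 1$ ($g{\left(Z \right)} = \frac{2 Z}{2 Z} = 2 Z \frac{1}{2 Z} = 1$)
$1406 + g{\left(17 + 16 \right)} = 1406 + 1 = 1407$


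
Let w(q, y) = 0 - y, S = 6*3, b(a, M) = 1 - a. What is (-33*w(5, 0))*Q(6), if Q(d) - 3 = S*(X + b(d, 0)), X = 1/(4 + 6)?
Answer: 0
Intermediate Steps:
S = 18
w(q, y) = -y
X = 1/10 ≈ 0.10000
Q(d) = 114/5 - 18*d (Q(d) = 3 + 18*(1/10 + (1 - d)) = 3 + 18*(11/10 - d) = 3 + (99/5 - 18*d) = 114/5 - 18*d)
(-33*w(5, 0))*Q(6) = (-(-33)*0)*(114/5 - 18*6) = (-33*0)*(114/5 - 108) = 0*(-426/5) = 0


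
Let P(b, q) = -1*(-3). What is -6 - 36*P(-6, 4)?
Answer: -114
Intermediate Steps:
P(b, q) = 3
-6 - 36*P(-6, 4) = -6 - 36*3 = -6 - 108 = -114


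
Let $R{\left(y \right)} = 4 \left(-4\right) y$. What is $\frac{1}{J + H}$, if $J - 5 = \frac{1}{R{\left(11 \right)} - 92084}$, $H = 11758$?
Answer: $\frac{92260}{1085254379} \approx 8.5012 \cdot 10^{-5}$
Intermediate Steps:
$R{\left(y \right)} = - 16 y$
$J = \frac{461299}{92260}$ ($J = 5 + \frac{1}{\left(-16\right) 11 - 92084} = 5 + \frac{1}{-176 - 92084} = 5 + \frac{1}{-92260} = 5 - \frac{1}{92260} = \frac{461299}{92260} \approx 5.0$)
$\frac{1}{J + H} = \frac{1}{\frac{461299}{92260} + 11758} = \frac{1}{\frac{1085254379}{92260}} = \frac{92260}{1085254379}$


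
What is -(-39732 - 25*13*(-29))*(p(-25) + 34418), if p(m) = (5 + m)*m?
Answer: 1058259826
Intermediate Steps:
p(m) = m*(5 + m)
-(-39732 - 25*13*(-29))*(p(-25) + 34418) = -(-39732 - 25*13*(-29))*(-25*(5 - 25) + 34418) = -(-39732 - 325*(-29))*(-25*(-20) + 34418) = -(-39732 + 9425)*(500 + 34418) = -(-30307)*34918 = -1*(-1058259826) = 1058259826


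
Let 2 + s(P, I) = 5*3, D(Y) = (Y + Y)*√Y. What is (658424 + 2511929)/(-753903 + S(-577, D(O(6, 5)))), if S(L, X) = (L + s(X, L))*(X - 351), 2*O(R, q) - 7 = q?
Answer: -195835875163/34310370753 + 2384105456*√6/34310370753 ≈ -5.5376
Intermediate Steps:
O(R, q) = 7/2 + q/2
D(Y) = 2*Y^(3/2) (D(Y) = (2*Y)*√Y = 2*Y^(3/2))
s(P, I) = 13 (s(P, I) = -2 + 5*3 = -2 + 15 = 13)
S(L, X) = (-351 + X)*(13 + L) (S(L, X) = (L + 13)*(X - 351) = (13 + L)*(-351 + X) = (-351 + X)*(13 + L))
(658424 + 2511929)/(-753903 + S(-577, D(O(6, 5)))) = (658424 + 2511929)/(-753903 + (-4563 - 351*(-577) + 13*(2*(7/2 + (½)*5)^(3/2)) - 1154*(7/2 + (½)*5)^(3/2))) = 3170353/(-753903 + (-4563 + 202527 + 13*(2*(7/2 + 5/2)^(3/2)) - 1154*(7/2 + 5/2)^(3/2))) = 3170353/(-753903 + (-4563 + 202527 + 13*(2*6^(3/2)) - 1154*6^(3/2))) = 3170353/(-753903 + (-4563 + 202527 + 13*(2*(6*√6)) - 1154*6*√6)) = 3170353/(-753903 + (-4563 + 202527 + 13*(12*√6) - 6924*√6)) = 3170353/(-753903 + (-4563 + 202527 + 156*√6 - 6924*√6)) = 3170353/(-753903 + (197964 - 6768*√6)) = 3170353/(-555939 - 6768*√6)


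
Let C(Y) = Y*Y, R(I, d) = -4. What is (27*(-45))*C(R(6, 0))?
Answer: -19440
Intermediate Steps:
C(Y) = Y**2
(27*(-45))*C(R(6, 0)) = (27*(-45))*(-4)**2 = -1215*16 = -19440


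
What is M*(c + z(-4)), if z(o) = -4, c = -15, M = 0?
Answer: 0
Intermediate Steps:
M*(c + z(-4)) = 0*(-15 - 4) = 0*(-19) = 0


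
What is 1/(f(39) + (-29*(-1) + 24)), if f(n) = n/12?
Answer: 4/225 ≈ 0.017778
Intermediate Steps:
f(n) = n/12 (f(n) = n*(1/12) = n/12)
1/(f(39) + (-29*(-1) + 24)) = 1/((1/12)*39 + (-29*(-1) + 24)) = 1/(13/4 + (29 + 24)) = 1/(13/4 + 53) = 1/(225/4) = 4/225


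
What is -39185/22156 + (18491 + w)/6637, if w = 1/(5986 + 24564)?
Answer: 2285380607603/2246179157300 ≈ 1.0175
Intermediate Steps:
w = 1/30550 ≈ 3.2733e-5
-39185/22156 + (18491 + w)/6637 = -39185/22156 + (18491 + 1/30550)/6637 = -39185*1/22156 + (564900051/30550)*(1/6637) = -39185/22156 + 564900051/202760350 = 2285380607603/2246179157300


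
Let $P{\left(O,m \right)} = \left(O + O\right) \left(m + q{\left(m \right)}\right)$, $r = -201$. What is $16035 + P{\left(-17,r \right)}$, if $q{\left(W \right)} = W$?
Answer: $29703$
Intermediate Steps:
$P{\left(O,m \right)} = 4 O m$ ($P{\left(O,m \right)} = \left(O + O\right) \left(m + m\right) = 2 O 2 m = 4 O m$)
$16035 + P{\left(-17,r \right)} = 16035 + 4 \left(-17\right) \left(-201\right) = 16035 + 13668 = 29703$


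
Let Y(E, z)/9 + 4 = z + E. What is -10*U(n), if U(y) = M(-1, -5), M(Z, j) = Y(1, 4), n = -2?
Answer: -90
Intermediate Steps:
Y(E, z) = -36 + 9*E + 9*z (Y(E, z) = -36 + 9*(z + E) = -36 + 9*(E + z) = -36 + (9*E + 9*z) = -36 + 9*E + 9*z)
M(Z, j) = 9 (M(Z, j) = -36 + 9*1 + 9*4 = -36 + 9 + 36 = 9)
U(y) = 9
-10*U(n) = -10*9 = -90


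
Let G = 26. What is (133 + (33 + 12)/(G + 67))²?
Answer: 17123044/961 ≈ 17818.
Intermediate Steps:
(133 + (33 + 12)/(G + 67))² = (133 + (33 + 12)/(26 + 67))² = (133 + 45/93)² = (133 + 45*(1/93))² = (133 + 15/31)² = (4138/31)² = 17123044/961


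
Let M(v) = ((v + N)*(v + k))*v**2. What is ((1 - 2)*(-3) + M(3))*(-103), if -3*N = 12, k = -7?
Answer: -4017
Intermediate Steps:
N = -4 (N = -1/3*12 = -4)
M(v) = v**2*(-7 + v)*(-4 + v) (M(v) = ((v - 4)*(v - 7))*v**2 = ((-4 + v)*(-7 + v))*v**2 = ((-7 + v)*(-4 + v))*v**2 = v**2*(-7 + v)*(-4 + v))
((1 - 2)*(-3) + M(3))*(-103) = ((1 - 2)*(-3) + 3**2*(28 + 3**2 - 11*3))*(-103) = (-1*(-3) + 9*(28 + 9 - 33))*(-103) = (3 + 9*4)*(-103) = (3 + 36)*(-103) = 39*(-103) = -4017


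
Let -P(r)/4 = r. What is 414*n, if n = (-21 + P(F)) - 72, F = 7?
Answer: -50094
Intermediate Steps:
P(r) = -4*r
n = -121 (n = (-21 - 4*7) - 72 = (-21 - 28) - 72 = -49 - 72 = -121)
414*n = 414*(-121) = -50094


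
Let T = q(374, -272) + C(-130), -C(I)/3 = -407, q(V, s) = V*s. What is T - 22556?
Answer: -123063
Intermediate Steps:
C(I) = 1221 (C(I) = -3*(-407) = 1221)
T = -100507 (T = 374*(-272) + 1221 = -101728 + 1221 = -100507)
T - 22556 = -100507 - 22556 = -123063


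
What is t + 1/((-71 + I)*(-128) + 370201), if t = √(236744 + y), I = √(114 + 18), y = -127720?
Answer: 379289/143857982833 + 4*√6814 + 256*√33/143857982833 ≈ 330.19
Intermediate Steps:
I = 2*√33 (I = √132 = 2*√33 ≈ 11.489)
t = 4*√6814 (t = √(236744 - 127720) = √109024 = 4*√6814 ≈ 330.19)
t + 1/((-71 + I)*(-128) + 370201) = 4*√6814 + 1/((-71 + 2*√33)*(-128) + 370201) = 4*√6814 + 1/((9088 - 256*√33) + 370201) = 4*√6814 + 1/(379289 - 256*√33) = 1/(379289 - 256*√33) + 4*√6814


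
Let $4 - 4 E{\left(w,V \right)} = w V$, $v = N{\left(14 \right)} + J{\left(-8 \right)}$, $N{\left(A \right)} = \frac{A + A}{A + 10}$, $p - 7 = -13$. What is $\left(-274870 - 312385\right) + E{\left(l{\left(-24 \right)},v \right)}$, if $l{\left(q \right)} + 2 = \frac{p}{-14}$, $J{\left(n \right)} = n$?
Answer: $- \frac{98659123}{168} \approx -5.8726 \cdot 10^{5}$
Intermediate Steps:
$p = -6$ ($p = 7 - 13 = -6$)
$N{\left(A \right)} = \frac{2 A}{10 + A}$
$l{\left(q \right)} = - \frac{11}{7}$ ($l{\left(q \right)} = -2 - \frac{6}{-14} = -2 - - \frac{3}{7} = -2 + \frac{3}{7} = - \frac{11}{7}$)
$v = - \frac{41}{6}$ ($v = 2 \cdot 14 \frac{1}{10 + 14} - 8 = 2 \cdot 14 \cdot \frac{1}{24} - 8 = \frac{7}{6} - 8 = - \frac{41}{6} \approx -6.8333$)
$E{\left(w,V \right)} = 1 - \frac{V w}{4}$ ($E{\left(w,V \right)} = 1 - \frac{w V}{4} = 1 - \frac{V w}{4}$)
$\left(-274870 - 312385\right) + E{\left(l{\left(-24 \right)},v \right)} = \left(-274870 - 312385\right) + \left(1 - \left(- \frac{41}{24}\right) \left(- \frac{11}{7}\right)\right) = -587255 + \left(1 - \frac{451}{168}\right) = -587255 - \frac{283}{168} = - \frac{98659123}{168}$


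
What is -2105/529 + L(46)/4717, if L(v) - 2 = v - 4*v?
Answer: -10001229/2495293 ≈ -4.0080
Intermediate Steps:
L(v) = 2 - 3*v (L(v) = 2 + (v - 4*v) = 2 - 3*v)
-2105/529 + L(46)/4717 = -2105/529 + (2 - 3*46)/4717 = -2105*1/529 + (2 - 138)*(1/4717) = -2105/529 - 136*1/4717 = -2105/529 - 136/4717 = -10001229/2495293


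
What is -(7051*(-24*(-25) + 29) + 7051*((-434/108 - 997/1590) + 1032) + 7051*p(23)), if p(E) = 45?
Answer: -85833169741/7155 ≈ -1.1996e+7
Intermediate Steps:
-(7051*(-24*(-25) + 29) + 7051*((-434/108 - 997/1590) + 1032) + 7051*p(23)) = -(317295 + 7051*(-24*(-25) + 29) + 7051*((-434/108 - 997/1590) + 1032)) = -(317295 + 7051*(600 + 29) + 7051*((-434*1/108 - 997*1/1590) + 1032)) = -(4752374 + 7051*((-217/54 - 997/1590) + 1032)) = -(4752374 + 7051*(-33239/7155 + 1032)) = -7051/(1/(45 + (7350721/7155 + 629))) = -7051/(1/(45 + 11851216/7155)) = -7051/(1/(12173191/7155)) = -7051/7155/12173191 = -7051*12173191/7155 = -85833169741/7155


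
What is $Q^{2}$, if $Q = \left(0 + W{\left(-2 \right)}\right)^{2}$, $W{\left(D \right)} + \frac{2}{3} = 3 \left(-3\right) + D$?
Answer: $\frac{1500625}{81} \approx 18526.0$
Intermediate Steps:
$W{\left(D \right)} = - \frac{29}{3} + D$ ($W{\left(D \right)} = - \frac{2}{3} + \left(3 \left(-3\right) + D\right) = - \frac{2}{3} + \left(-9 + D\right) = - \frac{29}{3} + D$)
$Q = \frac{1225}{9}$ ($Q = \left(0 - \frac{35}{3}\right)^{2} = \left(- \frac{35}{3}\right)^{2} = \frac{1225}{9} \approx 136.11$)
$Q^{2} = \left(\frac{1225}{9}\right)^{2} = \frac{1500625}{81}$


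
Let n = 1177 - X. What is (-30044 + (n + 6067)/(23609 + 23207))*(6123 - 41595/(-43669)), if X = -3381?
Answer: -188071869762339039/1022203952 ≈ -1.8399e+8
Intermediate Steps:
n = 4558 (n = 1177 - 1*(-3381) = 1177 + 3381 = 4558)
(-30044 + (n + 6067)/(23609 + 23207))*(6123 - 41595/(-43669)) = (-30044 + (4558 + 6067)/(23609 + 23207))*(6123 - 41595/(-43669)) = (-30044 + 10625/46816)*(6123 - 41595*(-1/43669)) = (-30044 + 10625*(1/46816))*(6123 + 41595/43669) = (-30044 + 10625/46816)*(267426882/43669) = -1406529279/46816*267426882/43669 = -188071869762339039/1022203952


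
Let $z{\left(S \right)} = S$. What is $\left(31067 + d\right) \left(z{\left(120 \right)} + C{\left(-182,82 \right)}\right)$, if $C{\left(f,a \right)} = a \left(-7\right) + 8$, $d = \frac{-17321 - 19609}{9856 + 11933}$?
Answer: $- \frac{100629780706}{7263} \approx -1.3855 \cdot 10^{7}$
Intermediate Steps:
$d = - \frac{12310}{7263}$ ($d = - \frac{36930}{21789} = \left(-36930\right) \frac{1}{21789} = - \frac{12310}{7263} \approx -1.6949$)
$C{\left(f,a \right)} = 8 - 7 a$ ($C{\left(f,a \right)} = - 7 a + 8 = 8 - 7 a$)
$\left(31067 + d\right) \left(z{\left(120 \right)} + C{\left(-182,82 \right)}\right) = \left(31067 - \frac{12310}{7263}\right) \left(120 + \left(8 - 574\right)\right) = \frac{225627311 \left(120 + \left(8 - 574\right)\right)}{7263} = \frac{225627311 \left(120 - 566\right)}{7263} = \frac{225627311}{7263} \left(-446\right) = - \frac{100629780706}{7263}$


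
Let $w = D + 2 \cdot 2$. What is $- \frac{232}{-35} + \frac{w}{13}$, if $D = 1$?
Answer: $\frac{3191}{455} \approx 7.0132$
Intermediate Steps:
$w = 5$ ($w = 1 + 2 \cdot 2 = 1 + 4 = 5$)
$- \frac{232}{-35} + \frac{w}{13} = - \frac{232}{-35} + \frac{5}{13} = \left(-232\right) \left(- \frac{1}{35}\right) + 5 \cdot \frac{1}{13} = \frac{232}{35} + \frac{5}{13} = \frac{3191}{455}$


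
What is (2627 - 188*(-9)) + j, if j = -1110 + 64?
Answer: 3273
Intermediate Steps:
j = -1046
(2627 - 188*(-9)) + j = (2627 - 188*(-9)) - 1046 = (2627 + 1692) - 1046 = 4319 - 1046 = 3273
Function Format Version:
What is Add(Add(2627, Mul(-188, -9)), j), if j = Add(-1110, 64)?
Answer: 3273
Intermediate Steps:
j = -1046
Add(Add(2627, Mul(-188, -9)), j) = Add(Add(2627, Mul(-188, -9)), -1046) = Add(Add(2627, 1692), -1046) = Add(4319, -1046) = 3273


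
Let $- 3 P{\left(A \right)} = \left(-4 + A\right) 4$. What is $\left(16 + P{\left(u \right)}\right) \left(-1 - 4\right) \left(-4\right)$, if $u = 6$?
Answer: $\frac{800}{3} \approx 266.67$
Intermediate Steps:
$P{\left(A \right)} = \frac{16}{3} - \frac{4 A}{3}$ ($P{\left(A \right)} = - \frac{\left(-4 + A\right) 4}{3} = - \frac{-16 + 4 A}{3} = \frac{16}{3} - \frac{4 A}{3}$)
$\left(16 + P{\left(u \right)}\right) \left(-1 - 4\right) \left(-4\right) = \left(16 + \left(\frac{16}{3} - 8\right)\right) \left(-1 - 4\right) \left(-4\right) = \left(16 + \left(\frac{16}{3} - 8\right)\right) \left(\left(-5\right) \left(-4\right)\right) = \left(16 - \frac{8}{3}\right) 20 = \frac{40}{3} \cdot 20 = \frac{800}{3}$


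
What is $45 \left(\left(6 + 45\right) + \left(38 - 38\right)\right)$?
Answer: $2295$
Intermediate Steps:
$45 \left(\left(6 + 45\right) + \left(38 - 38\right)\right) = 45 \left(51 + 0\right) = 45 \cdot 51 = 2295$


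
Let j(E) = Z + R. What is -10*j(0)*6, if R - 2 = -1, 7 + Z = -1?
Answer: 420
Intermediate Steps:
Z = -8 (Z = -7 - 1 = -8)
R = 1 (R = 2 - 1 = 1)
j(E) = -7 (j(E) = -8 + 1 = -7)
-10*j(0)*6 = -10*(-7)*6 = 70*6 = 420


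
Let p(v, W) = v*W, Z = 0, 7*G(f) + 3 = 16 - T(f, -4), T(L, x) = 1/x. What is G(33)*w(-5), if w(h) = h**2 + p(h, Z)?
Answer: 1325/28 ≈ 47.321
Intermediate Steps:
G(f) = 53/28 (G(f) = -3/7 + (16 - 1/(-4))/7 = -3/7 + (16 - 1*(-1/4))/7 = -3/7 + (16 + 1/4)/7 = -3/7 + (1/7)*(65/4) = -3/7 + 65/28 = 53/28)
p(v, W) = W*v
w(h) = h**2 (w(h) = h**2 + 0*h = h**2 + 0 = h**2)
G(33)*w(-5) = (53/28)*(-5)**2 = (53/28)*25 = 1325/28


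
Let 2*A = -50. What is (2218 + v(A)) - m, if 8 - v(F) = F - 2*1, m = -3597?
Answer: 5850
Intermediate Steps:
A = -25 (A = (½)*(-50) = -25)
v(F) = 10 - F (v(F) = 8 - (F - 2*1) = 8 - (F - 2) = 8 - (-2 + F) = 8 + (2 - F) = 10 - F)
(2218 + v(A)) - m = (2218 + (10 - 1*(-25))) - 1*(-3597) = (2218 + (10 + 25)) + 3597 = (2218 + 35) + 3597 = 2253 + 3597 = 5850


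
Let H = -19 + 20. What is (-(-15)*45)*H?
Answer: 675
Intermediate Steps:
H = 1
(-(-15)*45)*H = -(-15)*45*1 = -15*(-45)*1 = 675*1 = 675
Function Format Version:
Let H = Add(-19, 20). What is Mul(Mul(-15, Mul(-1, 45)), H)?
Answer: 675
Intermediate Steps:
H = 1
Mul(Mul(-15, Mul(-1, 45)), H) = Mul(Mul(-15, Mul(-1, 45)), 1) = Mul(Mul(-15, -45), 1) = Mul(675, 1) = 675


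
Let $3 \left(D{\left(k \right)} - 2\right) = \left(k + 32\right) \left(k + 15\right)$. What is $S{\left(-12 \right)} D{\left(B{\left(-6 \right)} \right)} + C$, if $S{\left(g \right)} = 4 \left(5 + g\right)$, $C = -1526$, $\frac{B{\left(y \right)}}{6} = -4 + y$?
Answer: $-13342$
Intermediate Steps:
$B{\left(y \right)} = -24 + 6 y$ ($B{\left(y \right)} = 6 \left(-4 + y\right) = -24 + 6 y$)
$D{\left(k \right)} = 2 + \frac{\left(15 + k\right) \left(32 + k\right)}{3}$ ($D{\left(k \right)} = 2 + \frac{\left(k + 32\right) \left(k + 15\right)}{3} = 2 + \frac{\left(32 + k\right) \left(15 + k\right)}{3} = 2 + \frac{\left(15 + k\right) \left(32 + k\right)}{3}$)
$S{\left(g \right)} = 20 + 4 g$
$S{\left(-12 \right)} D{\left(B{\left(-6 \right)} \right)} + C = \left(20 + 4 \left(-12\right)\right) \left(162 + \frac{\left(-24 + 6 \left(-6\right)\right)^{2}}{3} + \frac{47 \left(-24 + 6 \left(-6\right)\right)}{3}\right) - 1526 = \left(20 - 48\right) \left(162 + \frac{\left(-24 - 36\right)^{2}}{3} + \frac{47 \left(-24 - 36\right)}{3}\right) - 1526 = - 28 \left(162 + \frac{\left(-60\right)^{2}}{3} + \frac{47}{3} \left(-60\right)\right) - 1526 = - 28 \left(162 + \frac{1}{3} \cdot 3600 - 940\right) - 1526 = - 28 \left(162 + 1200 - 940\right) - 1526 = \left(-28\right) 422 - 1526 = -11816 - 1526 = -13342$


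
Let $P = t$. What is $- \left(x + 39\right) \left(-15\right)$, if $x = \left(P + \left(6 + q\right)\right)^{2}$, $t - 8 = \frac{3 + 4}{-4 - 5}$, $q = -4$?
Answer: $\frac{50240}{27} \approx 1860.7$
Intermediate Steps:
$t = \frac{65}{9}$ ($t = 8 + \frac{3 + 4}{-4 - 5} = 8 + \frac{7}{-9} = 8 + 7 \left(- \frac{1}{9}\right) = 8 - \frac{7}{9} = \frac{65}{9} \approx 7.2222$)
$P = \frac{65}{9} \approx 7.2222$
$x = \frac{6889}{81}$ ($x = \left(\frac{65}{9} + \left(6 - 4\right)\right)^{2} = \left(\frac{65}{9} + 2\right)^{2} = \left(\frac{83}{9}\right)^{2} = \frac{6889}{81} \approx 85.049$)
$- \left(x + 39\right) \left(-15\right) = - \left(\frac{6889}{81} + 39\right) \left(-15\right) = - \frac{10048 \left(-15\right)}{81} = \left(-1\right) \left(- \frac{50240}{27}\right) = \frac{50240}{27}$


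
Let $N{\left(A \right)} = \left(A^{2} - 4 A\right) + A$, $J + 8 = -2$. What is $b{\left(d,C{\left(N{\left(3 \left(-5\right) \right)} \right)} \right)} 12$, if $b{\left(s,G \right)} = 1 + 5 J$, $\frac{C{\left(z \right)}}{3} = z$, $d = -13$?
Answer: $-588$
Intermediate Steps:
$J = -10$ ($J = -8 - 2 = -10$)
$N{\left(A \right)} = A^{2} - 3 A$
$C{\left(z \right)} = 3 z$
$b{\left(s,G \right)} = -49$ ($b{\left(s,G \right)} = 1 + 5 \left(-10\right) = 1 - 50 = -49$)
$b{\left(d,C{\left(N{\left(3 \left(-5\right) \right)} \right)} \right)} 12 = \left(-49\right) 12 = -588$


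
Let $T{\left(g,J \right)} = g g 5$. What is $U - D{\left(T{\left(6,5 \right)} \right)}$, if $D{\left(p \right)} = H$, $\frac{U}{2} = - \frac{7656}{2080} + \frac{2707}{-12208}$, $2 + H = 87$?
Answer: $- \frac{36821319}{396760} \approx -92.805$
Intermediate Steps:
$T{\left(g,J \right)} = 5 g^{2}$ ($T{\left(g,J \right)} = g^{2} \cdot 5 = 5 g^{2}$)
$H = 85$ ($H = -2 + 87 = 85$)
$U = - \frac{3096719}{396760}$ ($U = 2 \left(- \frac{7656}{2080} + \frac{2707}{-12208}\right) = 2 \left(\left(-7656\right) \frac{1}{2080} + 2707 \left(- \frac{1}{12208}\right)\right) = 2 \left(- \frac{957}{260} - \frac{2707}{12208}\right) = 2 \left(- \frac{3096719}{793520}\right) = - \frac{3096719}{396760} \approx -7.805$)
$D{\left(p \right)} = 85$
$U - D{\left(T{\left(6,5 \right)} \right)} = - \frac{3096719}{396760} - 85 = - \frac{36821319}{396760}$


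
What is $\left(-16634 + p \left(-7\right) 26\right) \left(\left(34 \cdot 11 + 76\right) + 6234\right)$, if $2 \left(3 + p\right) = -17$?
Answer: $-97192044$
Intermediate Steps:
$p = - \frac{23}{2}$ ($p = -3 + \frac{1}{2} \left(-17\right) = -3 - \frac{17}{2} = - \frac{23}{2} \approx -11.5$)
$\left(-16634 + p \left(-7\right) 26\right) \left(\left(34 \cdot 11 + 76\right) + 6234\right) = \left(-16634 + \left(- \frac{23}{2}\right) \left(-7\right) 26\right) \left(\left(34 \cdot 11 + 76\right) + 6234\right) = \left(-16634 + \frac{161}{2} \cdot 26\right) \left(\left(374 + 76\right) + 6234\right) = \left(-16634 + 2093\right) \left(450 + 6234\right) = \left(-14541\right) 6684 = -97192044$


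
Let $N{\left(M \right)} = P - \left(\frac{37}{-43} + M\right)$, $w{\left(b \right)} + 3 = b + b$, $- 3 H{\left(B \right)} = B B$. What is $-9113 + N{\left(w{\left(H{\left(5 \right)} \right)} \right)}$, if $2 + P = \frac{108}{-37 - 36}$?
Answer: $- \frac{85656583}{9417} \approx -9096.0$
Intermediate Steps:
$H{\left(B \right)} = - \frac{B^{2}}{3}$ ($H{\left(B \right)} = - \frac{B B}{3} = - \frac{B^{2}}{3}$)
$w{\left(b \right)} = -3 + 2 b$ ($w{\left(b \right)} = -3 + \left(b + b\right) = -3 + 2 b$)
$P = - \frac{254}{73}$ ($P = -2 + \frac{108}{-37 - 36} = -2 + \frac{108}{-73} = -2 + 108 \left(- \frac{1}{73}\right) = -2 - \frac{108}{73} = - \frac{254}{73} \approx -3.4795$)
$N{\left(M \right)} = - \frac{8221}{3139} - M$ ($N{\left(M \right)} = - \frac{254}{73} - \left(\frac{37}{-43} + M\right) = - \frac{254}{73} - \left(37 \left(- \frac{1}{43}\right) + M\right) = - \frac{254}{73} - \left(- \frac{37}{43} + M\right) = - \frac{8221}{3139} - M$)
$-9113 + N{\left(w{\left(H{\left(5 \right)} \right)} \right)} = -9113 - \left(- \frac{1196}{3139} + 2 \left(- \frac{1}{3}\right) 5^{2}\right) = -9113 - \left(- \frac{1196}{3139} + 2 \left(- \frac{1}{3}\right) 25\right) = -9113 - \left(- \frac{1196}{3139} - \frac{50}{3}\right) = -9113 - - \frac{160538}{9417} = -9113 + \left(- \frac{8221}{3139} + \frac{59}{3}\right) = -9113 + \frac{160538}{9417} = - \frac{85656583}{9417}$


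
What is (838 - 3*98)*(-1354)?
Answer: -736576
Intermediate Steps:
(838 - 3*98)*(-1354) = (838 - 294)*(-1354) = 544*(-1354) = -736576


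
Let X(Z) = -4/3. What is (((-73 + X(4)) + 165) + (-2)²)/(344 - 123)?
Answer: 284/663 ≈ 0.42836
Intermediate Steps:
X(Z) = -4/3
(((-73 + X(4)) + 165) + (-2)²)/(344 - 123) = (((-73 - 4/3) + 165) + (-2)²)/(344 - 123) = ((-223/3 + 165) + 4)/221 = (272/3 + 4)*(1/221) = (284/3)*(1/221) = 284/663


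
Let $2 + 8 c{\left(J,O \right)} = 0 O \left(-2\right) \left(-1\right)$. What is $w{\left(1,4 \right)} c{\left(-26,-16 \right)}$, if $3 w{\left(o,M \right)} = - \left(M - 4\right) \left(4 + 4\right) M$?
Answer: $0$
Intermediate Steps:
$c{\left(J,O \right)} = - \frac{1}{4}$ ($c{\left(J,O \right)} = - \frac{1}{4} + \frac{0 O \left(-2\right) \left(-1\right)}{8} = - \frac{1}{4} + \frac{0 \left(-2\right) \left(-1\right)}{8} = - \frac{1}{4} + \frac{0 \left(-1\right)}{8} = - \frac{1}{4} + \frac{1}{8} \cdot 0 = - \frac{1}{4} + 0 = - \frac{1}{4}$)
$w{\left(o,M \right)} = \frac{M \left(32 - 8 M\right)}{3}$ ($w{\left(o,M \right)} = \frac{- \left(M - 4\right) \left(4 + 4\right) M}{3} = \frac{- \left(-4 + M\right) 8 M}{3} = \frac{- (-32 + 8 M) M}{3} = \frac{\left(32 - 8 M\right) M}{3} = \frac{M \left(32 - 8 M\right)}{3}$)
$w{\left(1,4 \right)} c{\left(-26,-16 \right)} = \frac{8}{3} \cdot 4 \left(4 - 4\right) \left(- \frac{1}{4}\right) = \frac{8}{3} \cdot 4 \cdot 0 \left(- \frac{1}{4}\right) = 0 \left(- \frac{1}{4}\right) = 0$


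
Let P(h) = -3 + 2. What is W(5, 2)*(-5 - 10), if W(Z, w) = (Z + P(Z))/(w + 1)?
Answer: -20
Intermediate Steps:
P(h) = -1
W(Z, w) = (-1 + Z)/(1 + w) (W(Z, w) = (Z - 1)/(w + 1) = (-1 + Z)/(1 + w))
W(5, 2)*(-5 - 10) = ((-1 + 5)/(1 + 2))*(-5 - 10) = (4/3)*(-15) = -20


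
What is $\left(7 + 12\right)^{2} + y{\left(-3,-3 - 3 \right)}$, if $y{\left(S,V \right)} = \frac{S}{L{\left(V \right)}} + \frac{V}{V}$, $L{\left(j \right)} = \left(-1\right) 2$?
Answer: $\frac{727}{2} \approx 363.5$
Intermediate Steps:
$L{\left(j \right)} = -2$
$y{\left(S,V \right)} = 1 - \frac{S}{2}$ ($y{\left(S,V \right)} = \frac{S}{-2} + \frac{V}{V} = S \left(- \frac{1}{2}\right) + 1 = - \frac{S}{2} + 1 = 1 - \frac{S}{2}$)
$\left(7 + 12\right)^{2} + y{\left(-3,-3 - 3 \right)} = \left(7 + 12\right)^{2} + \left(1 - - \frac{3}{2}\right) = 19^{2} + \left(1 + \frac{3}{2}\right) = 361 + \frac{5}{2} = \frac{727}{2}$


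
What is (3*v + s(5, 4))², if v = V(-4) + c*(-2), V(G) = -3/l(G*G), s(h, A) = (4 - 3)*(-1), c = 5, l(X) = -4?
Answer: 13225/16 ≈ 826.56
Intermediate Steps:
s(h, A) = -1 (s(h, A) = 1*(-1) = -1)
V(G) = ¾ (V(G) = -3/(-4) = -3*(-¼) = ¾)
v = -37/4 (v = ¾ + 5*(-2) = ¾ - 10 = -37/4 ≈ -9.2500)
(3*v + s(5, 4))² = (3*(-37/4) - 1)² = (-111/4 - 1)² = (-115/4)² = 13225/16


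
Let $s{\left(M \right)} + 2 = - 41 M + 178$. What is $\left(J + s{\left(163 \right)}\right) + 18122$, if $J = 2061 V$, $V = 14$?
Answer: $40469$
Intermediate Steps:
$J = 28854$ ($J = 2061 \cdot 14 = 28854$)
$s{\left(M \right)} = 176 - 41 M$ ($s{\left(M \right)} = -2 - \left(-178 + 41 M\right) = 176 - 41 M$)
$\left(J + s{\left(163 \right)}\right) + 18122 = \left(28854 + \left(176 - 6683\right)\right) + 18122 = \left(28854 - 6507\right) + 18122 = 22347 + 18122 = 40469$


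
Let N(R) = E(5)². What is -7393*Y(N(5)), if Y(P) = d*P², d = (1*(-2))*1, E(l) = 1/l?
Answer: 14786/625 ≈ 23.658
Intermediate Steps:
E(l) = 1/l
N(R) = 1/25 (N(R) = (1/5)² = (⅕)² = 1/25)
d = -2 (d = -2*1 = -2)
Y(P) = -2*P²
-7393*Y(N(5)) = -(-14786)*(1/25)² = -(-14786)/625 = -7393*(-2/625) = 14786/625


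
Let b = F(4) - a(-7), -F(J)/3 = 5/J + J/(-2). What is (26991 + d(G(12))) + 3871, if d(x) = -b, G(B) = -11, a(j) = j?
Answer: 123411/4 ≈ 30853.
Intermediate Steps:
F(J) = -15/J + 3*J/2 (F(J) = -3*(5/J + J/(-2)) = -3*(5/J + J*(-½)) = -3*(5/J - J/2) = -15/J + 3*J/2)
b = 37/4 (b = (-15/4 + (3/2)*4) - 1*(-7) = (-15*¼ + 6) + 7 = (-15/4 + 6) + 7 = 9/4 + 7 = 37/4 ≈ 9.2500)
d(x) = -37/4 (d(x) = -1*37/4 = -37/4)
(26991 + d(G(12))) + 3871 = (26991 - 37/4) + 3871 = 107927/4 + 3871 = 123411/4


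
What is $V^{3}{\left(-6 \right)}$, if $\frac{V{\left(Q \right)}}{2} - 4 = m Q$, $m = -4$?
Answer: $175616$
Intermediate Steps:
$V{\left(Q \right)} = 8 - 8 Q$ ($V{\left(Q \right)} = 8 + 2 \left(- 4 Q\right) = 8 - 8 Q$)
$V^{3}{\left(-6 \right)} = \left(8 - -48\right)^{3} = \left(8 + 48\right)^{3} = 56^{3} = 175616$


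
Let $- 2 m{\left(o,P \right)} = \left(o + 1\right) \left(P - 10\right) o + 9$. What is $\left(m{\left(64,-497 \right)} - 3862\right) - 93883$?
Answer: $\frac{1913621}{2} \approx 9.5681 \cdot 10^{5}$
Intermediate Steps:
$m{\left(o,P \right)} = - \frac{9}{2} - \frac{o \left(1 + o\right) \left(-10 + P\right)}{2}$ ($m{\left(o,P \right)} = - \frac{\left(o + 1\right) \left(P - 10\right) o + 9}{2} = - \frac{\left(1 + o\right) \left(-10 + P\right) o + 9}{2} = - \frac{o \left(1 + o\right) \left(-10 + P\right) + 9}{2} = - \frac{9 + o \left(1 + o\right) \left(-10 + P\right)}{2} = - \frac{9}{2} - \frac{o \left(1 + o\right) \left(-10 + P\right)}{2}$)
$\left(m{\left(64,-497 \right)} - 3862\right) - 93883 = \left(\left(- \frac{9}{2} + 5 \cdot 64 + 5 \cdot 64^{2} - \left(- \frac{497}{2}\right) 64 - - \frac{497 \cdot 64^{2}}{2}\right) - 3862\right) - 93883 = \left(\left(- \frac{9}{2} + 320 + 5 \cdot 4096 + 15904 - \left(- \frac{497}{2}\right) 4096\right) - 3862\right) - 93883 = \left(\left(- \frac{9}{2} + 320 + 20480 + 15904 + 1017856\right) - 3862\right) - 93883 = \left(\frac{2109111}{2} - 3862\right) - 93883 = \frac{2101387}{2} - 93883 = \frac{1913621}{2}$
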